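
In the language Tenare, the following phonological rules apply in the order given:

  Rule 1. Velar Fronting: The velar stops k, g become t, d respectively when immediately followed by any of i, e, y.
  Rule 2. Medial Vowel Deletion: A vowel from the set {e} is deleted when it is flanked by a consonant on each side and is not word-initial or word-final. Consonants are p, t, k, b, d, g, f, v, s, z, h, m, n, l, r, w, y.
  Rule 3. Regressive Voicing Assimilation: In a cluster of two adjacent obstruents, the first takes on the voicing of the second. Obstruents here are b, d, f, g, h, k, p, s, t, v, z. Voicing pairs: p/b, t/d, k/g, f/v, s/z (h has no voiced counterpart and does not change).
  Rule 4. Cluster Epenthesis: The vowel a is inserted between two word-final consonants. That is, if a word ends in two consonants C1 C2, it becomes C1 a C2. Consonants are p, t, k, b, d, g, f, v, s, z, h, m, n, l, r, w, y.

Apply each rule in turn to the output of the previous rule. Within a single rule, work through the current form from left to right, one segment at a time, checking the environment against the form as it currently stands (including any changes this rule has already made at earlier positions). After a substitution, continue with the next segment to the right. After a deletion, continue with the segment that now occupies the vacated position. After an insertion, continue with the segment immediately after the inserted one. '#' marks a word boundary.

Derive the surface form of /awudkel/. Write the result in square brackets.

Rule 1 Velar Fronting: [awudkel] → [awudtel]
Rule 2 Medial Vowel Deletion: [awudtel] → [awudtl]
Rule 3 Regressive Voicing Assimilation: [awudtl] → [awuttl]
Rule 4 Cluster Epenthesis: [awuttl] → [awuttal]

[awuttal]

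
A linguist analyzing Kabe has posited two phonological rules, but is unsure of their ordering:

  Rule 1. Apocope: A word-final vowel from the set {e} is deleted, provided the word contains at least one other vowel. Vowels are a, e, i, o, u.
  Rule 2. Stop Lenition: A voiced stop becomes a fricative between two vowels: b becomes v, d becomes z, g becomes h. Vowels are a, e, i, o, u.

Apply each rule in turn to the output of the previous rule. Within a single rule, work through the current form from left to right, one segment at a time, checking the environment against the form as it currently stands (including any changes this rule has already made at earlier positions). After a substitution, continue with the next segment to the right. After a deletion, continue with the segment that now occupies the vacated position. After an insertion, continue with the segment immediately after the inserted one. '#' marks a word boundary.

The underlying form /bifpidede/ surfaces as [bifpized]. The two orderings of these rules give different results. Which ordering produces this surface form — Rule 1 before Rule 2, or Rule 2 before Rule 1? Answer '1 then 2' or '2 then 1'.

Order 1 then 2:
  1 Apocope: [bifpidede] → [bifpided]
  2 Stop Lenition: [bifpided] → [bifpized]
  result: [bifpized]
Order 2 then 1:
  2 Stop Lenition: [bifpidede] → [bifpizeze]
  1 Apocope: [bifpizeze] → [bifpizez]
  result: [bifpizez]

1 then 2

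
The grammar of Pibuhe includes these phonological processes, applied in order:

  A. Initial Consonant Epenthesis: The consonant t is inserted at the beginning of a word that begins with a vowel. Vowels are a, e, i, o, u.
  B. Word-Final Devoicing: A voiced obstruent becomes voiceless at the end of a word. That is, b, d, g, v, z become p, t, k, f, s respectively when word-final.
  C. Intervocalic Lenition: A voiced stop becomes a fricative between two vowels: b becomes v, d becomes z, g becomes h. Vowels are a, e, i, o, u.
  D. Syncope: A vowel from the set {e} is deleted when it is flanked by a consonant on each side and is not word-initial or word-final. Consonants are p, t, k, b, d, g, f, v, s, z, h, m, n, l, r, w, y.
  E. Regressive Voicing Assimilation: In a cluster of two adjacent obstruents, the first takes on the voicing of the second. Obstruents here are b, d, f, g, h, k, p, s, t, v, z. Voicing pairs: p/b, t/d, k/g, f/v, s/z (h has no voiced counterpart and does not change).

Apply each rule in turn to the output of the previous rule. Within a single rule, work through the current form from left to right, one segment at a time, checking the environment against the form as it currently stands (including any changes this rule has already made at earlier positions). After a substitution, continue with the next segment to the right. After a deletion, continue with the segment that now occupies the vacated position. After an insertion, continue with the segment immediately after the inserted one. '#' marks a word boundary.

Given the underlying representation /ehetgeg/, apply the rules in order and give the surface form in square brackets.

[thdkk]

A Initial Consonant Epenthesis: [ehetgeg] → [tehetgeg]
B Word-Final Devoicing: [tehetgeg] → [tehetgek]
C Intervocalic Lenition: no change — [tehetgek]
D Syncope: [tehetgek] → [thtgk]
E Regressive Voicing Assimilation: [thtgk] → [thdkk]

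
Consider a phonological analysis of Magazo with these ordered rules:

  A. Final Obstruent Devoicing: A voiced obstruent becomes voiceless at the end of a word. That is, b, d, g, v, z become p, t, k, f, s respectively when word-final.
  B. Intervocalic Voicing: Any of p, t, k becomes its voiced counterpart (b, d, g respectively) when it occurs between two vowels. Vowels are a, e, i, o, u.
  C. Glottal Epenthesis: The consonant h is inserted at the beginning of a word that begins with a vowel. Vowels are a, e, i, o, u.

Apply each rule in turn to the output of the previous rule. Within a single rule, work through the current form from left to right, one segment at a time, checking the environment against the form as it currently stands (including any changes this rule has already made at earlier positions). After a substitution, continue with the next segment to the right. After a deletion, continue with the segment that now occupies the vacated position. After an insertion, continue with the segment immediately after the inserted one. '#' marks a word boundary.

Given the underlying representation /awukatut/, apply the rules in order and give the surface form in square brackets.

A Final Obstruent Devoicing: no change — [awukatut]
B Intervocalic Voicing: [awukatut] → [awugadut]
C Glottal Epenthesis: [awugadut] → [hawugadut]

[hawugadut]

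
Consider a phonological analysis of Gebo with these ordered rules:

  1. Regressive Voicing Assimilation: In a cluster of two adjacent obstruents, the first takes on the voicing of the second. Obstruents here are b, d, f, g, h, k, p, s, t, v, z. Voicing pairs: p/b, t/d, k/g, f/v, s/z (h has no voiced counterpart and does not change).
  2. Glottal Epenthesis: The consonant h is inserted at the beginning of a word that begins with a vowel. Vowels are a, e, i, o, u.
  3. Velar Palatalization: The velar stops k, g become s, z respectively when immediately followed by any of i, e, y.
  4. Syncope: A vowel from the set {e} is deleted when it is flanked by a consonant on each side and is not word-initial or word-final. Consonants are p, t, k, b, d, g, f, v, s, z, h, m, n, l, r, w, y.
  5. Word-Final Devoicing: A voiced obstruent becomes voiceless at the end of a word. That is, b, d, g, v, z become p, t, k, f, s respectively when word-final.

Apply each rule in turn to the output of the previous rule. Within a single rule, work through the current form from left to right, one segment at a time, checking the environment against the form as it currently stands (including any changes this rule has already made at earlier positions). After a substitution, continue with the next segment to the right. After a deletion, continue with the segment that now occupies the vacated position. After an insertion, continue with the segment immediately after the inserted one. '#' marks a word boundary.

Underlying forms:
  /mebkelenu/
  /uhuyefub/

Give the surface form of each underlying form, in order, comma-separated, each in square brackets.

[mpslnu], [huhuyfup]

/mebkelenu/:
  1 Regressive Voicing Assimilation: [mebkelenu] → [mepkelenu]
  2 Glottal Epenthesis: no change — [mepkelenu]
  3 Velar Palatalization: [mepkelenu] → [mepselenu]
  4 Syncope: [mepselenu] → [mpslnu]
  5 Word-Final Devoicing: no change — [mpslnu]
/uhuyefub/:
  1 Regressive Voicing Assimilation: no change — [uhuyefub]
  2 Glottal Epenthesis: [uhuyefub] → [huhuyefub]
  3 Velar Palatalization: no change — [huhuyefub]
  4 Syncope: [huhuyefub] → [huhuyfub]
  5 Word-Final Devoicing: [huhuyfub] → [huhuyfup]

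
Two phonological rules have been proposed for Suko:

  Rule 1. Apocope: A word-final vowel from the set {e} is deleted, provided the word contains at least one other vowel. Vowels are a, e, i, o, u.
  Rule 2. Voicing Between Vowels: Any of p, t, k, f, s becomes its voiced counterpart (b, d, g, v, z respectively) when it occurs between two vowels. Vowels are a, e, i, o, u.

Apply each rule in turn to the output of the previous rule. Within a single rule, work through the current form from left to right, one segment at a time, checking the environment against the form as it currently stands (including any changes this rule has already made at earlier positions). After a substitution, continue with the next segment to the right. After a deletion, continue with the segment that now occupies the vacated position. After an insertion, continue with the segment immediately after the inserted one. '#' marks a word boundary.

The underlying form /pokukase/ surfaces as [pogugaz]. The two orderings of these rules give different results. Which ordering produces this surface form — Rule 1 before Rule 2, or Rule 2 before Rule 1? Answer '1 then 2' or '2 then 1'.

Order 1 then 2:
  1 Apocope: [pokukase] → [pokukas]
  2 Voicing Between Vowels: [pokukas] → [pogugas]
  result: [pogugas]
Order 2 then 1:
  2 Voicing Between Vowels: [pokukase] → [pogugaze]
  1 Apocope: [pogugaze] → [pogugaz]
  result: [pogugaz]

2 then 1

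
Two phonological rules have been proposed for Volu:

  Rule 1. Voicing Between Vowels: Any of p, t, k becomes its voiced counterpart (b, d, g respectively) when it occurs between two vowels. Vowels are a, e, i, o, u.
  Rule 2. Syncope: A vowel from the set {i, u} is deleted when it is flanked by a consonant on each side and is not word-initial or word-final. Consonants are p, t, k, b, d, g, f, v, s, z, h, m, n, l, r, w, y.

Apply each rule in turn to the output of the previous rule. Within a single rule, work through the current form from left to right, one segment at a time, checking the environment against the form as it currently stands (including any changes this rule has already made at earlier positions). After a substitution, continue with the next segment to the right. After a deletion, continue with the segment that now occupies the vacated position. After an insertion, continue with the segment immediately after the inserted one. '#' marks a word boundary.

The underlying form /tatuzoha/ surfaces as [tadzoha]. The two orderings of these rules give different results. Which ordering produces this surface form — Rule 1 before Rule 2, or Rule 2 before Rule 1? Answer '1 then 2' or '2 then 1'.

Order 1 then 2:
  1 Voicing Between Vowels: [tatuzoha] → [taduzoha]
  2 Syncope: [taduzoha] → [tadzoha]
  result: [tadzoha]
Order 2 then 1:
  2 Syncope: [tatuzoha] → [tatzoha]
  1 Voicing Between Vowels: no change — [tatzoha]
  result: [tatzoha]

1 then 2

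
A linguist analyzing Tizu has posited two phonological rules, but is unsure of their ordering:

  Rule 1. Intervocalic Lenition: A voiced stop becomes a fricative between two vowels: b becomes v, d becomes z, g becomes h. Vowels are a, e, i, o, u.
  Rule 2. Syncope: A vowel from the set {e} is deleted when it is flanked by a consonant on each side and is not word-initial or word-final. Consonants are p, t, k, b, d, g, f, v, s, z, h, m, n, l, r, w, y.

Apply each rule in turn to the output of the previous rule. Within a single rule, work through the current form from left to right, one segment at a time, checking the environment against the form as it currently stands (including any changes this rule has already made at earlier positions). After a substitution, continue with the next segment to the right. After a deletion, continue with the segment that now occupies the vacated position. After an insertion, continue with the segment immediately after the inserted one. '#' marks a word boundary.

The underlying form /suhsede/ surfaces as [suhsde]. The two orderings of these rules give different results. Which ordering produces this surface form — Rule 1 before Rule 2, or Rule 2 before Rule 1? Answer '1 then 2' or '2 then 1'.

2 then 1

Order 1 then 2:
  1 Intervocalic Lenition: [suhsede] → [suhseze]
  2 Syncope: [suhseze] → [suhsze]
  result: [suhsze]
Order 2 then 1:
  2 Syncope: [suhsede] → [suhsde]
  1 Intervocalic Lenition: no change — [suhsde]
  result: [suhsde]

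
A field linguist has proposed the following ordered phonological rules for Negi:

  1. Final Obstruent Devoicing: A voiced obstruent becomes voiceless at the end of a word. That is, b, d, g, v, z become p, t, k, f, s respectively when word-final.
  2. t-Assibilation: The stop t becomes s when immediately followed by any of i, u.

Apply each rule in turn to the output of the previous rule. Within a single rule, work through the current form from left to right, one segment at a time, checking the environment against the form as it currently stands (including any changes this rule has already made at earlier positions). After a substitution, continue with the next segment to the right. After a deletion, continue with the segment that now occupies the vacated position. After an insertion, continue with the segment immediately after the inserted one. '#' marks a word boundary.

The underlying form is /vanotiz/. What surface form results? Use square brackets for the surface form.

[vanosis]

1 Final Obstruent Devoicing: [vanotiz] → [vanotis]
2 t-Assibilation: [vanotis] → [vanosis]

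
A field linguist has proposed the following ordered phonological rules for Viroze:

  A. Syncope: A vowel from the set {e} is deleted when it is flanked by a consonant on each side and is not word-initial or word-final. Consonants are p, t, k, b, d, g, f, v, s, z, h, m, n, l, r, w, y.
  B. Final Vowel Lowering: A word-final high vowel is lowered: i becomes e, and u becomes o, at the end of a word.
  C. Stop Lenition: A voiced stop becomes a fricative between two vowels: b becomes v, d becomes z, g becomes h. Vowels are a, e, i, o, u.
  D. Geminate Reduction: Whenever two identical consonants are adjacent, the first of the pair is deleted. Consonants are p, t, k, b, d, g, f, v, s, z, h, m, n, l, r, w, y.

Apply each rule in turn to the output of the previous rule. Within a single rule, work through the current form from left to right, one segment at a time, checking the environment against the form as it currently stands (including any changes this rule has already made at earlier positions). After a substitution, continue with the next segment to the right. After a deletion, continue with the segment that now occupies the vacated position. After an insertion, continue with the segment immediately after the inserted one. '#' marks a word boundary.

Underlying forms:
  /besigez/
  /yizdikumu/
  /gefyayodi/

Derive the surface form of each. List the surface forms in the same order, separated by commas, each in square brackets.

[bsigz], [yizdikumo], [gfyayoze]

/besigez/:
  A Syncope: [besigez] → [bsigz]
  B Final Vowel Lowering: no change — [bsigz]
  C Stop Lenition: no change — [bsigz]
  D Geminate Reduction: no change — [bsigz]
/yizdikumu/:
  A Syncope: no change — [yizdikumu]
  B Final Vowel Lowering: [yizdikumu] → [yizdikumo]
  C Stop Lenition: no change — [yizdikumo]
  D Geminate Reduction: no change — [yizdikumo]
/gefyayodi/:
  A Syncope: [gefyayodi] → [gfyayodi]
  B Final Vowel Lowering: [gfyayodi] → [gfyayode]
  C Stop Lenition: [gfyayode] → [gfyayoze]
  D Geminate Reduction: no change — [gfyayoze]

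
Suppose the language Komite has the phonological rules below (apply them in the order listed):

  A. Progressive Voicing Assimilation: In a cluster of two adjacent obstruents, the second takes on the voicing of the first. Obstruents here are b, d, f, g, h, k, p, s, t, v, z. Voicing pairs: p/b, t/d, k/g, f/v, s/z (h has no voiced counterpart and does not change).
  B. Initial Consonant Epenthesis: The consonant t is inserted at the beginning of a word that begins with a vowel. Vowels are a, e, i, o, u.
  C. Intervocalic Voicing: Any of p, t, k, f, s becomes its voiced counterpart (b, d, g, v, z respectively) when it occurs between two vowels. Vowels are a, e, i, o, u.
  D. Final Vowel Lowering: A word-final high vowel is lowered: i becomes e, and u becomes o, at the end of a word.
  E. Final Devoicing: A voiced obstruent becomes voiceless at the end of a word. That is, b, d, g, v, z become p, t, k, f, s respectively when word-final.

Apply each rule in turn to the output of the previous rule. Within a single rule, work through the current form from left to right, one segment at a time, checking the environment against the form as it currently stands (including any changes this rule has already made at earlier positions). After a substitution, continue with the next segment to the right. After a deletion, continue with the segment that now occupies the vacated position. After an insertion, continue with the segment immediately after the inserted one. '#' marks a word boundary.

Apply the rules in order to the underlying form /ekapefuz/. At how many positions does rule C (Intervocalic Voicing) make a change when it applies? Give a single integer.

A Progressive Voicing Assimilation: no change — [ekapefuz]
B Initial Consonant Epenthesis: [ekapefuz] → [tekapefuz]
C Intervocalic Voicing: [tekapefuz] → [tegabevuz]
D Final Vowel Lowering: no change — [tegabevuz]
E Final Devoicing: [tegabevuz] → [tegabevus]
Rule C changed 3 position(s).

3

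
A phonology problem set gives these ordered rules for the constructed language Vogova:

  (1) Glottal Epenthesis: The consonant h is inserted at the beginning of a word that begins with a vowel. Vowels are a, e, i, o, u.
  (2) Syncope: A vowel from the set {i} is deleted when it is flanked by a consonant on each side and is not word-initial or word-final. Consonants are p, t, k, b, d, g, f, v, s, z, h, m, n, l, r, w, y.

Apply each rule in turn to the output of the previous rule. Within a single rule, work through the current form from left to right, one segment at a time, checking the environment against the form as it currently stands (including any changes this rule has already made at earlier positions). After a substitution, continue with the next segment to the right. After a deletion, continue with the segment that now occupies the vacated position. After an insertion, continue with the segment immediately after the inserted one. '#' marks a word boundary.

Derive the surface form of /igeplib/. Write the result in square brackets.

(1) Glottal Epenthesis: [igeplib] → [higeplib]
(2) Syncope: [higeplib] → [hgeplb]

[hgeplb]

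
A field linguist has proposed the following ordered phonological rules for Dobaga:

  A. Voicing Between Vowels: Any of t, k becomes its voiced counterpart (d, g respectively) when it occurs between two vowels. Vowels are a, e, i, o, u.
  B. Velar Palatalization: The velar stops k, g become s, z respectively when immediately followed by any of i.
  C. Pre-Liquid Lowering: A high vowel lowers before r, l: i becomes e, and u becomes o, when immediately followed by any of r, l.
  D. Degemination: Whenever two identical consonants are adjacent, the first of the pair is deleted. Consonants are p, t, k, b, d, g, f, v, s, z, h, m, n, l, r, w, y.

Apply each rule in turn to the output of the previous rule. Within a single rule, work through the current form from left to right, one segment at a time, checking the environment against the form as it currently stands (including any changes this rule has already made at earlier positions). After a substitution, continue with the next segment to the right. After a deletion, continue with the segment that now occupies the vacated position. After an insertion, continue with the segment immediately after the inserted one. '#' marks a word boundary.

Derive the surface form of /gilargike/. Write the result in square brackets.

[zelarzige]

A Voicing Between Vowels: [gilargike] → [gilargige]
B Velar Palatalization: [gilargige] → [zilarzige]
C Pre-Liquid Lowering: [zilarzige] → [zelarzige]
D Degemination: no change — [zelarzige]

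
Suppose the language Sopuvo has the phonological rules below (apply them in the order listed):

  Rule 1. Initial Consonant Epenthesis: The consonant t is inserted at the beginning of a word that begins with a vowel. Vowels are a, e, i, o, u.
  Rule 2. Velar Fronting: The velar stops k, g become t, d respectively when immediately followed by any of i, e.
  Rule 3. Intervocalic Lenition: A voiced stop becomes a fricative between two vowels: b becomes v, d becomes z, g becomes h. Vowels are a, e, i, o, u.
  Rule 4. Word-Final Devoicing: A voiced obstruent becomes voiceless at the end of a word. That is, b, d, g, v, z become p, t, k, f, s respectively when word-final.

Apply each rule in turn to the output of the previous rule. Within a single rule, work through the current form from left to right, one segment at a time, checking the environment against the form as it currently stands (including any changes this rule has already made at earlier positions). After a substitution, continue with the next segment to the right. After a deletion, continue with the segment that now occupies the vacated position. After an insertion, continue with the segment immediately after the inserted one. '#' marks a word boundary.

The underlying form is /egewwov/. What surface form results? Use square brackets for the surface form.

[tezewwof]

Rule 1 Initial Consonant Epenthesis: [egewwov] → [tegewwov]
Rule 2 Velar Fronting: [tegewwov] → [tedewwov]
Rule 3 Intervocalic Lenition: [tedewwov] → [tezewwov]
Rule 4 Word-Final Devoicing: [tezewwov] → [tezewwof]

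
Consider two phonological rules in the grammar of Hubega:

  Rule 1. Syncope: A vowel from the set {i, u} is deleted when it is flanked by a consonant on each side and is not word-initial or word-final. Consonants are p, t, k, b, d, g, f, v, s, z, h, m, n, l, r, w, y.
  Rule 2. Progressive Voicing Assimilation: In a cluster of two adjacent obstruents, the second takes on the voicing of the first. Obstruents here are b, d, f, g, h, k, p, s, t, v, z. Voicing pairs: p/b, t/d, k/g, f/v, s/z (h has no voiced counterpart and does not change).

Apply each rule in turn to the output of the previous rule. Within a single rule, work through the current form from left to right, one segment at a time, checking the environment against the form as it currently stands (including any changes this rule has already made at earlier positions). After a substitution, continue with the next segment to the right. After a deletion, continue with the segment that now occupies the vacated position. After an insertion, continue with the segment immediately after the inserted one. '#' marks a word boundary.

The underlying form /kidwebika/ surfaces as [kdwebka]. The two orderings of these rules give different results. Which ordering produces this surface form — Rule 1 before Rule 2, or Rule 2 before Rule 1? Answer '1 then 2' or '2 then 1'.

Order 1 then 2:
  1 Syncope: [kidwebika] → [kdwebka]
  2 Progressive Voicing Assimilation: [kdwebka] → [ktwebga]
  result: [ktwebga]
Order 2 then 1:
  2 Progressive Voicing Assimilation: no change — [kidwebika]
  1 Syncope: [kidwebika] → [kdwebka]
  result: [kdwebka]

2 then 1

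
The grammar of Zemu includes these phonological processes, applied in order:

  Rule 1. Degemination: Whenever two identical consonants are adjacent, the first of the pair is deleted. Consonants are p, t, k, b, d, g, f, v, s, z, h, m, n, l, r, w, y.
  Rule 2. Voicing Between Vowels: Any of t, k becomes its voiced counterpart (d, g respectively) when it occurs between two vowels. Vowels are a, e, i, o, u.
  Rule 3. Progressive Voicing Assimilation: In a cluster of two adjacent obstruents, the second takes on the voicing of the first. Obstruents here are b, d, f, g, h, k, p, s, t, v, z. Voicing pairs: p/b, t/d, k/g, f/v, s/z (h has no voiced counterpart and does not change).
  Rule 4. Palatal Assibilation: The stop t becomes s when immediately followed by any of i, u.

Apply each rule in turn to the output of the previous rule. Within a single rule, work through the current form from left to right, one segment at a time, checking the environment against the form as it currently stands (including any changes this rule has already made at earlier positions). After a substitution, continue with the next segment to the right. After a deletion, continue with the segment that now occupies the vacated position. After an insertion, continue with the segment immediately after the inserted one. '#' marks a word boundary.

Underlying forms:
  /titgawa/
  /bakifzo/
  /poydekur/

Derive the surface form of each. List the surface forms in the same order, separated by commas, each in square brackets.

/titgawa/:
  Rule 1 Degemination: no change — [titgawa]
  Rule 2 Voicing Between Vowels: no change — [titgawa]
  Rule 3 Progressive Voicing Assimilation: [titgawa] → [titkawa]
  Rule 4 Palatal Assibilation: [titkawa] → [sitkawa]
/bakifzo/:
  Rule 1 Degemination: no change — [bakifzo]
  Rule 2 Voicing Between Vowels: [bakifzo] → [bagifzo]
  Rule 3 Progressive Voicing Assimilation: [bagifzo] → [bagifso]
  Rule 4 Palatal Assibilation: no change — [bagifso]
/poydekur/:
  Rule 1 Degemination: no change — [poydekur]
  Rule 2 Voicing Between Vowels: [poydekur] → [poydegur]
  Rule 3 Progressive Voicing Assimilation: no change — [poydegur]
  Rule 4 Palatal Assibilation: no change — [poydegur]

[sitkawa], [bagifso], [poydegur]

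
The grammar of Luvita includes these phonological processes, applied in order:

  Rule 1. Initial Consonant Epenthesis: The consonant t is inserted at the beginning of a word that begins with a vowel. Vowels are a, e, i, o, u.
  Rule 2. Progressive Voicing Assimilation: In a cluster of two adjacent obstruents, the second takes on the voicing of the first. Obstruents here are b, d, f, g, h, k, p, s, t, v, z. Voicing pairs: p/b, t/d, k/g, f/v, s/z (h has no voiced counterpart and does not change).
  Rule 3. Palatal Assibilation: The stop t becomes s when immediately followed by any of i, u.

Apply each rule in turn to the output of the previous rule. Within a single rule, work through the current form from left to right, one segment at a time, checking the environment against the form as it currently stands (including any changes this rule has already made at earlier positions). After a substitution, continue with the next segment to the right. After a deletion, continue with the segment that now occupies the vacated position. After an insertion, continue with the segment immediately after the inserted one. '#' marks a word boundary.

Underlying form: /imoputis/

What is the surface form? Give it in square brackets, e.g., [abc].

[simopusis]

Rule 1 Initial Consonant Epenthesis: [imoputis] → [timoputis]
Rule 2 Progressive Voicing Assimilation: no change — [timoputis]
Rule 3 Palatal Assibilation: [timoputis] → [simopusis]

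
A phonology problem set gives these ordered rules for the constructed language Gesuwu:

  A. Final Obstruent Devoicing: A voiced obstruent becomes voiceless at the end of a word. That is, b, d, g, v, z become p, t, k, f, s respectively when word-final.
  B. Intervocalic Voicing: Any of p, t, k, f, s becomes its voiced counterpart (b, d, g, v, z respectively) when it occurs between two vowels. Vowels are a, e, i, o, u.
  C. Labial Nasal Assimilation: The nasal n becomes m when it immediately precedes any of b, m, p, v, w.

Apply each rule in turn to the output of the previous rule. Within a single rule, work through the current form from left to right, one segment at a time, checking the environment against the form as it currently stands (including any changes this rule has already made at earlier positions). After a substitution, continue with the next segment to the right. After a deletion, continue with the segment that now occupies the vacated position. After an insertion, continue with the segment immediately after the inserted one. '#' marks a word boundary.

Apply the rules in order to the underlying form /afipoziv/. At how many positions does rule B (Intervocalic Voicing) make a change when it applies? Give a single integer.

A Final Obstruent Devoicing: [afipoziv] → [afipozif]
B Intervocalic Voicing: [afipozif] → [avibozif]
C Labial Nasal Assimilation: no change — [avibozif]
Rule B changed 2 position(s).

2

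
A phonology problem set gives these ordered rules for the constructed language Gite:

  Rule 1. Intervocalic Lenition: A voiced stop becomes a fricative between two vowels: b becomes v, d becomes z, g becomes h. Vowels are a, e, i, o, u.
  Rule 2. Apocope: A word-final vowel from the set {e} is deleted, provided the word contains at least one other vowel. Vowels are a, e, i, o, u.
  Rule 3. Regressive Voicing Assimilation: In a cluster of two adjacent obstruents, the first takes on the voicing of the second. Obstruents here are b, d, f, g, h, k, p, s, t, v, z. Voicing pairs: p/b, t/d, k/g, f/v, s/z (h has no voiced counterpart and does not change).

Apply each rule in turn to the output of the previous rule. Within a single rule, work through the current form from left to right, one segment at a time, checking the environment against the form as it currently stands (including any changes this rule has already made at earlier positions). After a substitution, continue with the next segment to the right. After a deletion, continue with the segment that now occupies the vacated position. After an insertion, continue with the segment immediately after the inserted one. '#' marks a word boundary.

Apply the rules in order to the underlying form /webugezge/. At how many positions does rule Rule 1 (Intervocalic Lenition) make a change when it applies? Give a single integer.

Rule 1 Intervocalic Lenition: [webugezge] → [wevuhezge]
Rule 2 Apocope: [wevuhezge] → [wevuhezg]
Rule 3 Regressive Voicing Assimilation: no change — [wevuhezg]
Rule Rule 1 changed 2 position(s).

2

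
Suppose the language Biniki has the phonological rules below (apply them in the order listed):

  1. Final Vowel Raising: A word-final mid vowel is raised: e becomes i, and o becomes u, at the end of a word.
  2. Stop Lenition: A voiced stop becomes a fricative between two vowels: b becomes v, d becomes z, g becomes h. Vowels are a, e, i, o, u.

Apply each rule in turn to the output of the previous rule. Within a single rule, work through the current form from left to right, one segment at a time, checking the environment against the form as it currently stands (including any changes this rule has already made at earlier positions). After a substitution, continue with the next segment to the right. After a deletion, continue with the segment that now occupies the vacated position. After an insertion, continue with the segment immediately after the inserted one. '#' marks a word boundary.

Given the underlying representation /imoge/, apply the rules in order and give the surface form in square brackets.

1 Final Vowel Raising: [imoge] → [imogi]
2 Stop Lenition: [imogi] → [imohi]

[imohi]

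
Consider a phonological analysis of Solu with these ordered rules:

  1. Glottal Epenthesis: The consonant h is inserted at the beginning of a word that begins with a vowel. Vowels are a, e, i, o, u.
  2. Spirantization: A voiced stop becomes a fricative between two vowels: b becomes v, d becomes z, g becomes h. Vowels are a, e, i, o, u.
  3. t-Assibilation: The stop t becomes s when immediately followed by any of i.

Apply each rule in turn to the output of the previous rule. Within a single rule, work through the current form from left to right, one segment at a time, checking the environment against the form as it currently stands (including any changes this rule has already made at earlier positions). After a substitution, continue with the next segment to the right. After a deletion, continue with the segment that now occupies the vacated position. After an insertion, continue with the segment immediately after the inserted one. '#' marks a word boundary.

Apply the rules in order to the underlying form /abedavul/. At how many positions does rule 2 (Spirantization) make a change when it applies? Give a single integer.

2

1 Glottal Epenthesis: [abedavul] → [habedavul]
2 Spirantization: [habedavul] → [havezavul]
3 t-Assibilation: no change — [havezavul]
Rule 2 changed 2 position(s).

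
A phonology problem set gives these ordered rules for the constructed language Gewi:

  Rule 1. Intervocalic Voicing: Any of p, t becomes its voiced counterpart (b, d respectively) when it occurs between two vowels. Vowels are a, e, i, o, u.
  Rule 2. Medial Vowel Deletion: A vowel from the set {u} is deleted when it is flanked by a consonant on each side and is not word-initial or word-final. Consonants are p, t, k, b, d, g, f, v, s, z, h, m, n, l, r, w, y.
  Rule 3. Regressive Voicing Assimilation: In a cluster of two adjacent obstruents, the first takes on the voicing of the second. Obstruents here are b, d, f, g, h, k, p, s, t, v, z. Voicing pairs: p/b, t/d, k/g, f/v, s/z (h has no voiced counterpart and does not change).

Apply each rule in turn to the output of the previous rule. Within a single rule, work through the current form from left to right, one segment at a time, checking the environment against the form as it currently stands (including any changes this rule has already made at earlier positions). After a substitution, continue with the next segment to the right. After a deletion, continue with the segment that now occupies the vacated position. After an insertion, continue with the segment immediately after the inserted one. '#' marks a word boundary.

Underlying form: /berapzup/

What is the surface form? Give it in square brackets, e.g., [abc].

Rule 1 Intervocalic Voicing: no change — [berapzup]
Rule 2 Medial Vowel Deletion: [berapzup] → [berapzp]
Rule 3 Regressive Voicing Assimilation: [berapzp] → [berabsp]

[berabsp]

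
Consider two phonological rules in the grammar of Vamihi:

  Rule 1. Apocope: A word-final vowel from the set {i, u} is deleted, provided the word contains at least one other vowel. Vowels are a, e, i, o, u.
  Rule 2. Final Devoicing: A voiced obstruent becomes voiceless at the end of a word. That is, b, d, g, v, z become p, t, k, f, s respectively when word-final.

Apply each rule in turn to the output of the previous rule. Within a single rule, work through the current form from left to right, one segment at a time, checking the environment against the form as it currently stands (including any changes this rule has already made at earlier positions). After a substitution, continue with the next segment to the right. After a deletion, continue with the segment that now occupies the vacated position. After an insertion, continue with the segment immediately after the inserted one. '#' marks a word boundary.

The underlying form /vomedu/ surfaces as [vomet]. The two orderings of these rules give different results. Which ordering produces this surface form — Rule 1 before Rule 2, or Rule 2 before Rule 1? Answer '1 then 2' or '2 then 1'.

1 then 2

Order 1 then 2:
  1 Apocope: [vomedu] → [vomed]
  2 Final Devoicing: [vomed] → [vomet]
  result: [vomet]
Order 2 then 1:
  2 Final Devoicing: no change — [vomedu]
  1 Apocope: [vomedu] → [vomed]
  result: [vomed]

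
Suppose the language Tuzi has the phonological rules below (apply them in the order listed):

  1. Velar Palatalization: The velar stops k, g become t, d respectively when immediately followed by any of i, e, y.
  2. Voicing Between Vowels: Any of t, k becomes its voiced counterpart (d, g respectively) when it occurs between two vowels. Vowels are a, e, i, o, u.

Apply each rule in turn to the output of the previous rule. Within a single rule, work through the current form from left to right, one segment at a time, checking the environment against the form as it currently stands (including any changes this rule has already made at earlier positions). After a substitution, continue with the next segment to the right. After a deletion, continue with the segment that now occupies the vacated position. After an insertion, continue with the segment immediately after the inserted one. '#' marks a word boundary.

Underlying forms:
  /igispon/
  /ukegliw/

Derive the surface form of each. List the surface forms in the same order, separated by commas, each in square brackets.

[idispon], [udegliw]

/igispon/:
  1 Velar Palatalization: [igispon] → [idispon]
  2 Voicing Between Vowels: no change — [idispon]
/ukegliw/:
  1 Velar Palatalization: [ukegliw] → [utegliw]
  2 Voicing Between Vowels: [utegliw] → [udegliw]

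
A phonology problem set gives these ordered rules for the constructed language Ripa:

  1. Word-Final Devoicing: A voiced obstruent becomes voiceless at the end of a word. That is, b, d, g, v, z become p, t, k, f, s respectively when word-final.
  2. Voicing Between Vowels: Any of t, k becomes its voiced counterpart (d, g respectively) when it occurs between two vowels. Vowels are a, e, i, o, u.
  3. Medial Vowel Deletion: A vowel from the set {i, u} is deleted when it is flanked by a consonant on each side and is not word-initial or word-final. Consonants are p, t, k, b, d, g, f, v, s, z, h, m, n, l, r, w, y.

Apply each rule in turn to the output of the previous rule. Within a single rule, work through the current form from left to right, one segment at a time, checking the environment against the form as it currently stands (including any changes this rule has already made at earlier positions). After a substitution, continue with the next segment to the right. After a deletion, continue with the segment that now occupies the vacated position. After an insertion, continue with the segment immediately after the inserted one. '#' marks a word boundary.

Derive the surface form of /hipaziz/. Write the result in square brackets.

1 Word-Final Devoicing: [hipaziz] → [hipazis]
2 Voicing Between Vowels: no change — [hipazis]
3 Medial Vowel Deletion: [hipazis] → [hpazs]

[hpazs]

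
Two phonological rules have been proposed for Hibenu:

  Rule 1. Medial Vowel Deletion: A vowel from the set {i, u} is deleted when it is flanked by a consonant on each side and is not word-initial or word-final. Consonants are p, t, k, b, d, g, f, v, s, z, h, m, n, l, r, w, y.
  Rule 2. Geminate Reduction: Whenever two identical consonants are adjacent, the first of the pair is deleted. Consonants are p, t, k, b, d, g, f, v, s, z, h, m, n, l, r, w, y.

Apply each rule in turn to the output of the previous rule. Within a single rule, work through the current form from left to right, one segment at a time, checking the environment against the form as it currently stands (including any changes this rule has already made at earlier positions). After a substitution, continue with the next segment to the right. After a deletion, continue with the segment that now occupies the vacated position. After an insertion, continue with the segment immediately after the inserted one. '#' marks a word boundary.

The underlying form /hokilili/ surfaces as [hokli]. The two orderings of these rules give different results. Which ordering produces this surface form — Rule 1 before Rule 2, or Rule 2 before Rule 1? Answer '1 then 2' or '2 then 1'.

Order 1 then 2:
  1 Medial Vowel Deletion: [hokilili] → [hoklli]
  2 Geminate Reduction: [hoklli] → [hokli]
  result: [hokli]
Order 2 then 1:
  2 Geminate Reduction: no change — [hokilili]
  1 Medial Vowel Deletion: [hokilili] → [hoklli]
  result: [hoklli]

1 then 2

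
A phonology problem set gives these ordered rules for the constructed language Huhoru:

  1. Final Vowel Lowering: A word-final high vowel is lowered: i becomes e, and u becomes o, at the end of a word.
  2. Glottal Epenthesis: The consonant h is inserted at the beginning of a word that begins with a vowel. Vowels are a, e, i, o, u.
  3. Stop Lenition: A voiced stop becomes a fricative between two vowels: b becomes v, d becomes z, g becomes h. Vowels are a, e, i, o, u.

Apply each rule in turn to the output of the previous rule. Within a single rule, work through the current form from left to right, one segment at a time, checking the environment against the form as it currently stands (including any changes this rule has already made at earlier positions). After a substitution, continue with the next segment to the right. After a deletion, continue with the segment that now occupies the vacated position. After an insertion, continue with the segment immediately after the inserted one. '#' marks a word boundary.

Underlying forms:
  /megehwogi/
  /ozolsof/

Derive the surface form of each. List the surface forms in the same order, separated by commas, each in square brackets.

/megehwogi/:
  1 Final Vowel Lowering: [megehwogi] → [megehwoge]
  2 Glottal Epenthesis: no change — [megehwoge]
  3 Stop Lenition: [megehwoge] → [mehehwohe]
/ozolsof/:
  1 Final Vowel Lowering: no change — [ozolsof]
  2 Glottal Epenthesis: [ozolsof] → [hozolsof]
  3 Stop Lenition: no change — [hozolsof]

[mehehwohe], [hozolsof]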